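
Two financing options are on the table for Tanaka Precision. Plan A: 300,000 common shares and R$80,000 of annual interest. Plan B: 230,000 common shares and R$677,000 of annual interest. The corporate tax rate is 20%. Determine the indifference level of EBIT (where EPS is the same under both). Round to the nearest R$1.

Set EPS_A = EPS_B: (EBIT − R$80,000)(1 − 0.20) ÷ 300,000 = (EBIT − R$677,000)(1 − 0.20) ÷ 230,000.
Cancelling (1 − t) and cross-multiplying: 230,000·(EBIT − 80,000) = 300,000·(EBIT − 677,000).
EBIT × (300,000 − 230,000) = 677,000 × 300,000 − 80,000 × 230,000 = 184,700,000,000, so EBIT = 184,700,000,000 ÷ 70,000 = 2,638,571.43.

R$2,638,571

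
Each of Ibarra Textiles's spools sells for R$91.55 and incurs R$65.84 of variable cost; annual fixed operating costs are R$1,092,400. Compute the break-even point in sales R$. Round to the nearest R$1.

R$3,889,896

Contribution margin per unit = R$91.55 − R$65.84 = R$25.71, a CM ratio of R$25.71 ÷ R$91.55 = 0.2808.
Break-even revenue = fixed costs × price ÷ CM = R$1,092,400 × R$91.55 ÷ R$25.71 = R$3,889,896.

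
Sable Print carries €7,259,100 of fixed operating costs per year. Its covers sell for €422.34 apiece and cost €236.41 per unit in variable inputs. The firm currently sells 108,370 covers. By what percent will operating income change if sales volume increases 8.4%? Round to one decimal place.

At 108,370 units, contribution = 108,370 × €185.93 = €20,149,234.10.
EBIT = €20,149,234.10 − €7,259,100 = €12,890,134.10.
Degree of operating leverage = €20,149,234.10 / €12,890,134.10 = 1.5632.
%ΔEBIT = DOL × %ΔSales = 1.5632 × +8.4% = +13.1%.

+13.1%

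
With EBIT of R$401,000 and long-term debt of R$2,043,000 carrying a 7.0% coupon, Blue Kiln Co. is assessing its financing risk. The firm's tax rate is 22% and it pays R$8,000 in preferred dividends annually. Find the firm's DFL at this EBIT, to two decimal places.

1.62

Annual interest charges come to R$143,010.00.
Preferred dividends grossed up pre-tax: R$8,000 / (1 − 0.22) = R$10,256.41.
DFL = EBIT ÷ [EBIT − I − D_p/(1−t)] = R$401,000 ÷ [R$401,000 − R$143,010.00 − R$10,256.41] = R$401,000 ÷ R$247,733.59 = 1.6187.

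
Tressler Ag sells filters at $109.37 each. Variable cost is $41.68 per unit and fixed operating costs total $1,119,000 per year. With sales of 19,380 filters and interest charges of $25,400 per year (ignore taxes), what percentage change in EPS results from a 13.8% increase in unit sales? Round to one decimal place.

Contribution at this volume is 19,380 × $67.69 = $1,311,832.20.
EBIT = $1,311,832.20 − $1,119,000 = $192,832.20.
Interest = $25,400.00, so EBIT − I = $167,432.20.
Degree of combined leverage = contribution ÷ (EBIT − I) = $1,311,832.20 ÷ $167,432.20 = 7.8350.
%ΔEPS = DCL × %ΔSales = 7.8350 × +13.8% = +108.1%.

+108.1%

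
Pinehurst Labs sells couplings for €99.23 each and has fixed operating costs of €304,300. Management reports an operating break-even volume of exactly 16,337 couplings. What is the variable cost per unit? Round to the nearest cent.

Contribution per unit must be FC / Q = €304,300 / 16,337 = €18.6264.
Hence VC = price − CM = €99.23 − €18.6264 = €80.60.

€80.60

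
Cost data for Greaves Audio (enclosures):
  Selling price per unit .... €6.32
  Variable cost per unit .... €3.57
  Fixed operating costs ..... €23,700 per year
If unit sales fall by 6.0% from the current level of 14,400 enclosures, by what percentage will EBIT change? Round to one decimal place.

Contribution at this volume is 14,400 × €2.75 = €39,600.00.
Operating income = contribution − fixed costs = €39,600.00 − €23,700 = €15,900.00.
Degree of operating leverage = €39,600.00 / €15,900.00 = 2.4906.
Operating income changes by 2.4906 × -6.0% = -14.9%.

-14.9%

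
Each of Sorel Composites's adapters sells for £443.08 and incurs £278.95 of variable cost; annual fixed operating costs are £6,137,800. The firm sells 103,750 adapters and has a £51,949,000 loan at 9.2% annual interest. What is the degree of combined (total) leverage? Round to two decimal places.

Total contribution margin = 103,750 × £164.13 = £17,028,487.50.
Operating income = contribution − fixed costs = £17,028,487.50 − £6,137,800 = £10,890,687.50. Interest = £4,779,308.00, so EBIT − I = £6,111,379.50.
Degree of total leverage = total CM / (EBIT − interest) = £17,028,487.50 / £6,111,379.50 = 2.7864.

2.79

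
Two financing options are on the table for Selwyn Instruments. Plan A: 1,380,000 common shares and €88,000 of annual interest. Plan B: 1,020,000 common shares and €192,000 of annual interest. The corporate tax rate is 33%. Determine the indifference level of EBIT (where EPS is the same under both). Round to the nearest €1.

€486,667

At indifference, (EBIT − 88,000)(1 − t)/1,380,000 = (EBIT − 192,000)(1 − t)/1,020,000.
The (1 − t) factor cancels: (EBIT − 88,000) × 1,020,000 = (EBIT − 192,000) × 1,380,000.
Solving, EBIT = (192,000·1,380,000 − 88,000·1,020,000) / (1,380,000 − 1,020,000) = 175,200,000,000 / 360,000 = 486,666.67.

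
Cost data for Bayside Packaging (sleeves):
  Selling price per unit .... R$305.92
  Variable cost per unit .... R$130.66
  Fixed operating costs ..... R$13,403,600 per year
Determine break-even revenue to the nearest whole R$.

Contribution margin per unit = R$305.92 − R$130.66 = R$175.26, a CM ratio of R$175.26 ÷ R$305.92 = 0.5729.
Break-even sales = FC ÷ CM ratio = R$13,403,600 × R$305.92 / R$175.26 = R$23,396,264.

R$23,396,264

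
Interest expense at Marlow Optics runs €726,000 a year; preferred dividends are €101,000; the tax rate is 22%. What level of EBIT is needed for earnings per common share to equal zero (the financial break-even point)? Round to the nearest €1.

Grossing the preferred dividend up to pre-tax terms: €101,000 / (1 − 0.22) = €129,487.18.
Financial break-even EBIT = interest + D_p ÷ (1 − t) = €726,000 + €129,487.18 = €855,487.18.

€855,487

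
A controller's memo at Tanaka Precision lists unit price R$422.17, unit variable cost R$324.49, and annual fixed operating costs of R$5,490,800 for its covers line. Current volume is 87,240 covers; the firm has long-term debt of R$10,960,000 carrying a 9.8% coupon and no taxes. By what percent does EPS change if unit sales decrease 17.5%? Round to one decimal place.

-76.2%

Contribution at this volume is 87,240 × R$97.68 = R$8,521,603.20.
EBIT = R$8,521,603.20 − R$5,490,800 = R$3,030,803.20.
Interest = R$1,074,080.00, so EBIT − I = R$1,956,723.20.
Degree of combined leverage = contribution ÷ (EBIT − I) = R$8,521,603.20 ÷ R$1,956,723.20 = 4.3550.
EPS therefore changes by 4.3550 × (-17.5%) = -76.2%.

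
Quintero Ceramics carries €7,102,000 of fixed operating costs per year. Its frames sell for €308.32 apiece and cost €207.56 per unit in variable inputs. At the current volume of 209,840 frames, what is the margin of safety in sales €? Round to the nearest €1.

€42,966,144

Unit CM = price − variable cost = €308.32 − €207.56 = €100.76. Break-even units = €7,102,000 ÷ €100.76 = 70,484.32; break-even revenue = 70,484.32 × €308.32 = €21,731,725.29.
Current sales = 209,840 × €308.32 = €64,697,868.80.
Margin of safety = €64,697,868.80 − €21,731,725.29 = €42,966,144.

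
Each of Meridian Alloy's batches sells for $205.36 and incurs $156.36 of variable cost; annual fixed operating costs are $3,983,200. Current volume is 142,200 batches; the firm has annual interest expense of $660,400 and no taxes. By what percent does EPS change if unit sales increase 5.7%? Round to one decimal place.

+17.1%

At 142,200 units, contribution = 142,200 × $49.00 = $6,967,800.00.
Operating income = contribution − fixed costs = $6,967,800.00 − $3,983,200 = $2,984,600.00.
After interest of $660,400.00, pre-tax earnings = $2,324,200.00.
DCL = total CM / (EBIT − I) = $6,967,800.00 / $2,324,200.00 = 2.9979.
EPS therefore changes by 2.9979 × (+5.7%) = +17.1%.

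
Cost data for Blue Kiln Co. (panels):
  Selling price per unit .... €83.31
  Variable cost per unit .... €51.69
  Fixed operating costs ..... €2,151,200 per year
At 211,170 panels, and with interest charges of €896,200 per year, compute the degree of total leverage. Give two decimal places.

1.84

Contribution at this volume is 211,170 × €31.62 = €6,677,195.40.
EBIT = €6,677,195.40 − €2,151,200 = €4,525,995.40. Interest = €896,200.00, so EBIT − I = €3,629,795.40.
Degree of total leverage = total CM / (EBIT − interest) = €6,677,195.40 / €3,629,795.40 = 1.8396.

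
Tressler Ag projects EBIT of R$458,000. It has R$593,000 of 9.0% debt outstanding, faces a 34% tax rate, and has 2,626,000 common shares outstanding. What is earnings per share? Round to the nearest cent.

Interest = R$53,370.00, so EBT = R$458,000 − R$53,370.00 = R$404,630.00.
After tax at 34%: net income = R$404,630.00 × 0.66 = R$267,055.80.
EPS = R$267,055.80 ÷ 2,626,000 = R$0.10.

R$0.10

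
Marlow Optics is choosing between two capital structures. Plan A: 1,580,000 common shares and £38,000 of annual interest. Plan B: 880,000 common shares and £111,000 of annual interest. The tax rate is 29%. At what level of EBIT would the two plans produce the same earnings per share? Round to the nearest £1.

At indifference, (EBIT − 38,000)(1 − t)/1,580,000 = (EBIT − 111,000)(1 − t)/880,000.
The (1 − t) factor cancels: (EBIT − 38,000) × 880,000 = (EBIT − 111,000) × 1,580,000.
Solving, EBIT = (111,000·1,580,000 − 38,000·880,000) / (1,580,000 − 880,000) = 141,940,000,000 / 700,000 = 202,771.43.

£202,771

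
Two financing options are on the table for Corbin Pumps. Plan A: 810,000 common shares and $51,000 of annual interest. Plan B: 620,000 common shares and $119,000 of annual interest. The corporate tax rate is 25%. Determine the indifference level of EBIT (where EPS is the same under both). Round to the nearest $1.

At indifference, (EBIT − 51,000)(1 − t)/810,000 = (EBIT − 119,000)(1 − t)/620,000.
Cancelling (1 − t) and cross-multiplying: 620,000·(EBIT − 51,000) = 810,000·(EBIT − 119,000).
Solving, EBIT = (119,000·810,000 − 51,000·620,000) / (810,000 − 620,000) = 64,770,000,000 / 190,000 = 340,894.74.

$340,895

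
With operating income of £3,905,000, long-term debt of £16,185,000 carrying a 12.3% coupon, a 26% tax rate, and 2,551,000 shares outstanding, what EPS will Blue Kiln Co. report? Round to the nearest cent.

Interest = £1,990,755.00, so EBT = £3,905,000 − £1,990,755.00 = £1,914,245.00.
Net income = £1,914,245.00 × (1 − 0.26) = £1,416,541.30.
Per share: £1,416,541.30 / 2,551,000 shares = £0.56.

£0.56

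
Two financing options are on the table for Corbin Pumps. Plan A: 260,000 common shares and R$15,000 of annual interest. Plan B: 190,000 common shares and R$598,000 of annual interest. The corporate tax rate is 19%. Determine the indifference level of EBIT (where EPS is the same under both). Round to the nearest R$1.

R$2,180,429

Set EPS_A = EPS_B: (EBIT − R$15,000)(1 − 0.19) ÷ 260,000 = (EBIT − R$598,000)(1 − 0.19) ÷ 190,000.
Cancelling (1 − t) and cross-multiplying: 190,000·(EBIT − 15,000) = 260,000·(EBIT − 598,000).
EBIT × (260,000 − 190,000) = 598,000 × 260,000 − 15,000 × 190,000 = 152,630,000,000, so EBIT = 152,630,000,000 ÷ 70,000 = 2,180,428.57.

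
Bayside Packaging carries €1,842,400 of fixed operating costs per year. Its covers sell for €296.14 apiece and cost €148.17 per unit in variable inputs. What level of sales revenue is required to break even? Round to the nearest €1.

€3,687,290

Contribution margin per unit = €296.14 − €148.17 = €147.97, a CM ratio of €147.97 ÷ €296.14 = 0.4997.
Break-even revenue = fixed costs × price ÷ CM = €1,842,400 × €296.14 ÷ €147.97 = €3,687,290.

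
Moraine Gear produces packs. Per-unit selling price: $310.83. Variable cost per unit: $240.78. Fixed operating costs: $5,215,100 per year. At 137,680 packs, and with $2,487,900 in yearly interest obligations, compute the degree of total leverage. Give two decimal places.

At 137,680 units, contribution = 137,680 × $70.05 = $9,644,484.00.
Operating income = contribution − fixed costs = $9,644,484.00 − $5,215,100 = $4,429,384.00. Interest = $2,487,900.00, so EBIT − I = $1,941,484.00.
DCL = contribution ÷ (EBIT − I) = $9,644,484.00 ÷ $1,941,484.00 = 4.9676.

4.97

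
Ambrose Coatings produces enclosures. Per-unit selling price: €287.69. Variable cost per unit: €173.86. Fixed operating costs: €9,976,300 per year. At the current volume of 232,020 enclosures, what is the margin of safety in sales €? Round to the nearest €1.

Each unit contributes €287.69 − €173.86 = €113.83. Break-even units = €9,976,300 ÷ €113.83 = 87,642.10; break-even revenue = 87,642.10 × €287.69 = €25,213,755.13.
Actual sales revenue = 232,020 × €287.69 = €66,749,833.80.
Margin of safety = €66,749,833.80 − €25,213,755.13 = €41,536,079.

€41,536,079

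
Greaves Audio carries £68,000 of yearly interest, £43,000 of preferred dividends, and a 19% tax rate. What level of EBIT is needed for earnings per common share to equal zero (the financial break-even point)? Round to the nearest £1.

Preferred dividends are paid after tax, so their pre-tax equivalent is £43,000 ÷ (1 − 0.19) = £53,086.42.
Financial break-even EBIT = interest + D_p ÷ (1 − t) = £68,000 + £53,086.42 = £121,086.42.

£121,086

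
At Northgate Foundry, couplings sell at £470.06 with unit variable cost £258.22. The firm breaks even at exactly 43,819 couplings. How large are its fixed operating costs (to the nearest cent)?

£9,282,616.96

Unit CM = price − variable cost = £470.06 − £258.22 = £211.84.
Since BE = FC / CM, FC = 43,819 × £211.84 = £9,282,616.96.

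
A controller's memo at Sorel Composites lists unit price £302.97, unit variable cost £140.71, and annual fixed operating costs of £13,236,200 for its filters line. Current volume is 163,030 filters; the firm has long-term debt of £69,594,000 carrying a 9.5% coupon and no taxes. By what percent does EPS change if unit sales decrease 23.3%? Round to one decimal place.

-93.3%

Total contribution margin = 163,030 × £162.26 = £26,453,247.80.
EBIT = £26,453,247.80 − £13,236,200 = £13,217,047.80.
Interest = £6,611,430.00, so EBIT − I = £6,605,617.80.
Degree of combined leverage = contribution ÷ (EBIT − I) = £26,453,247.80 ÷ £6,605,617.80 = 4.0047.
%ΔEPS = DCL × %ΔSales = 4.0047 × -23.3% = -93.3%.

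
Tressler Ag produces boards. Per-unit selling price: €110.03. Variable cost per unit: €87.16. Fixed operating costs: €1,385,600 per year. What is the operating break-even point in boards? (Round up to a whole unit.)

60,586 boards

Contribution margin per unit = €110.03 − €87.16 = €22.87.
Break-even Q = €1,385,600 / €22.87 = 60,585.92 → 60,586 boards.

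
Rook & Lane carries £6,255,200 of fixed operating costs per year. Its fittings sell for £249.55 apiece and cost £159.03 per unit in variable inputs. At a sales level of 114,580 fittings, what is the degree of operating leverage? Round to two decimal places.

At 114,580 units, contribution = 114,580 × £90.52 = £10,371,781.60.
Subtracting fixed costs: EBIT = £10,371,781.60 − £6,255,200 = £4,116,581.60.
Degree of operating leverage = £10,371,781.60 / £4,116,581.60 = 2.5195.

2.52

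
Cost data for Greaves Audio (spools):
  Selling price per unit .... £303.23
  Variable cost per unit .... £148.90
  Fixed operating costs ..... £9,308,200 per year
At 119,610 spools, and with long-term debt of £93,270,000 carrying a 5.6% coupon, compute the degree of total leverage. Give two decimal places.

At 119,610 units, contribution = 119,610 × £154.33 = £18,459,411.30.
EBIT = £18,459,411.30 − £9,308,200 = £9,151,211.30. Interest = £5,223,120.00, so EBIT − I = £3,928,091.30.
DCL = contribution ÷ (EBIT − I) = £18,459,411.30 ÷ £3,928,091.30 = 4.6993.

4.70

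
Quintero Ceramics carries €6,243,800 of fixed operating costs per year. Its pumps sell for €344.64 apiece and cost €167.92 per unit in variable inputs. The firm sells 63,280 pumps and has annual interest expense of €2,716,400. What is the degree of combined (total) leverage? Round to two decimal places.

5.03

Total contribution margin = 63,280 × €176.72 = €11,182,841.60.
Subtracting fixed costs: EBIT = €11,182,841.60 − €6,243,800 = €4,939,041.60. Interest = €2,716,400.00, so EBIT − I = €2,222,641.60.
DCL = contribution ÷ (EBIT − I) = €11,182,841.60 ÷ €2,222,641.60 = 5.0313.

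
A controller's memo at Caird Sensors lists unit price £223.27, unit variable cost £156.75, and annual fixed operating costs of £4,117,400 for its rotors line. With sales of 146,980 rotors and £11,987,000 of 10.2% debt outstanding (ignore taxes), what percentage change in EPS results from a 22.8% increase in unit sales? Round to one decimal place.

Contribution at this volume is 146,980 × £66.52 = £9,777,109.60.
EBIT = £9,777,109.60 − £4,117,400 = £5,659,709.60.
Interest = £1,222,674.00, so EBIT − I = £4,437,035.60.
DCL = total CM / (EBIT − I) = £9,777,109.60 / £4,437,035.60 = 2.2035.
EPS therefore changes by 2.2035 × (+22.8%) = +50.2%.

+50.2%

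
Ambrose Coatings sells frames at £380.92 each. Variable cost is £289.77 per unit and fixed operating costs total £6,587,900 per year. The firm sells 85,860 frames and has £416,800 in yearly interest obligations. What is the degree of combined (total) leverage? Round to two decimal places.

At 85,860 units, contribution = 85,860 × £91.15 = £7,826,139.00.
EBIT = £7,826,139.00 − £6,587,900 = £1,238,239.00. Interest = £416,800.00, so EBIT − I = £821,439.00.
DCL = contribution ÷ (EBIT − I) = £7,826,139.00 ÷ £821,439.00 = 9.5274.

9.53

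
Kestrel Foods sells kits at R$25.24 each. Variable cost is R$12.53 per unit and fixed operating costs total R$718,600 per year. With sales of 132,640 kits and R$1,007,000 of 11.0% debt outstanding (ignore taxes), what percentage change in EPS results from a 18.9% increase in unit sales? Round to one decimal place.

+37.2%

At 132,640 units, contribution = 132,640 × R$12.71 = R$1,685,854.40.
EBIT = R$1,685,854.40 − R$718,600 = R$967,254.40.
Interest = R$110,770.00, so EBIT − I = R$856,484.40.
Degree of combined leverage = contribution ÷ (EBIT − I) = R$1,685,854.40 ÷ R$856,484.40 = 1.9683.
EPS therefore changes by 1.9683 × (+18.9%) = +37.2%.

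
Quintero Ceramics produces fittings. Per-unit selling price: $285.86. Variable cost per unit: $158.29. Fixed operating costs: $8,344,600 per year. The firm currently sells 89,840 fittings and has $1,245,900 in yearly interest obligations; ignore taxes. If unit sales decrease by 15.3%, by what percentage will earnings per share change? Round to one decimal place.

-93.8%

Total contribution margin = 89,840 × $127.57 = $11,460,888.80.
EBIT = $11,460,888.80 − $8,344,600 = $3,116,288.80.
Interest = $1,245,900.00, so EBIT − I = $1,870,388.80.
Degree of combined leverage = contribution ÷ (EBIT − I) = $11,460,888.80 ÷ $1,870,388.80 = 6.1275.
EPS therefore changes by 6.1275 × (-15.3%) = -93.8%.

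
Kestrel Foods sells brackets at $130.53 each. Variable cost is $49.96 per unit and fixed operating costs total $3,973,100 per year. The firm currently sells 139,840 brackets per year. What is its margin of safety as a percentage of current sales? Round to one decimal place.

64.7%

Contribution margin per unit = $130.53 − $49.96 = $80.57. Break-even units = $3,973,100 ÷ $80.57 = 49,312.40; break-even revenue = 49,312.40 × $130.53 = $6,436,747.46.
Current sales = 139,840 × $130.53 = $18,253,315.20.
Margin of safety = ($18,253,315.20 − $6,436,747.46) ÷ $18,253,315.20 = 64.7%.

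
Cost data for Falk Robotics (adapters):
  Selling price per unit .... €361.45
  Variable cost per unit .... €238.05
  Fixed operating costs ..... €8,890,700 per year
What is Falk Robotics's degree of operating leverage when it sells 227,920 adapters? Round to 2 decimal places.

Contribution at this volume is 227,920 × €123.40 = €28,125,328.00.
Subtracting fixed costs: EBIT = €28,125,328.00 − €8,890,700 = €19,234,628.00.
DOL = contribution ÷ EBIT = €28,125,328.00 ÷ €19,234,628.00 = 1.4622.

1.46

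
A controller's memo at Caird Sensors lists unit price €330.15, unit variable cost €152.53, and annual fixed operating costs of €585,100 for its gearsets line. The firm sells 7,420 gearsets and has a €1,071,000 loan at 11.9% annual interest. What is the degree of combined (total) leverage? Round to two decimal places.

At 7,420 units, contribution = 7,420 × €177.62 = €1,317,940.40.
EBIT = €1,317,940.40 − €585,100 = €732,840.40. Interest = €127,449.00.
DOL = €1,317,940.40 ÷ €732,840.40 = 1.7984; DFL = €732,840.40 ÷ €605,391.40 = 1.2105.
Combined leverage = 1.7984 × 1.2105 = 2.1770.

2.18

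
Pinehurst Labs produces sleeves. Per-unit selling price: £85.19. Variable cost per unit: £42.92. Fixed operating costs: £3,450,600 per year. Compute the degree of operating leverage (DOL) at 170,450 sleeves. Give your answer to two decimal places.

1.92

Contribution at this volume is 170,450 × £42.27 = £7,204,921.50.
Operating income = contribution − fixed costs = £7,204,921.50 − £3,450,600 = £3,754,321.50.
Degree of operating leverage = £7,204,921.50 / £3,754,321.50 = 1.9191.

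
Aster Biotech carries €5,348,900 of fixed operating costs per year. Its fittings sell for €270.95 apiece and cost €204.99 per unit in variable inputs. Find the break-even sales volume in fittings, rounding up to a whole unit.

Contribution margin per unit = €270.95 − €204.99 = €65.96.
Units to break even: €5,348,900 ÷ €65.96 = 81,093.09, rounded up to 81,094.

81,094 fittings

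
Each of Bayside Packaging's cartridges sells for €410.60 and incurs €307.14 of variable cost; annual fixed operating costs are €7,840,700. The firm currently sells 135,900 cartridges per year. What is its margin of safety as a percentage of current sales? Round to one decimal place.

44.2%

Contribution margin per unit = €410.60 − €307.14 = €103.46. Break-even units = €7,840,700 ÷ €103.46 = 75,784.84; break-even revenue = 75,784.84 × €410.60 = €31,117,257.10.
Actual sales revenue = 135,900 × €410.60 = €55,800,540.00.
Margin of safety = (€55,800,540.00 − €31,117,257.10) ÷ €55,800,540.00 = 44.2%.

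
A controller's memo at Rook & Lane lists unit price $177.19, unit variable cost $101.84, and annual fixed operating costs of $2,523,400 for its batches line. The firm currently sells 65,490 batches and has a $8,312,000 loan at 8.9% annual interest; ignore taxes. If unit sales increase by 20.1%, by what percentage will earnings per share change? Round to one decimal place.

Total contribution margin = 65,490 × $75.35 = $4,934,671.50.
Subtracting fixed costs: EBIT = $4,934,671.50 − $2,523,400 = $2,411,271.50.
After interest of $739,768.00, pre-tax earnings = $1,671,503.50.
DCL = total CM / (EBIT − I) = $4,934,671.50 / $1,671,503.50 = 2.9522.
EPS therefore changes by 2.9522 × (+20.1%) = +59.3%.

+59.3%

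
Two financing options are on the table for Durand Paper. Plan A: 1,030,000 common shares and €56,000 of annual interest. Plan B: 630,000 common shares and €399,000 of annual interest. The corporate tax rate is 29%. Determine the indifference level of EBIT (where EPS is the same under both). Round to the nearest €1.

€939,225

Set EPS_A = EPS_B: (EBIT − €56,000)(1 − 0.29) ÷ 1,030,000 = (EBIT − €399,000)(1 − 0.29) ÷ 630,000.
Cancelling (1 − t) and cross-multiplying: 630,000·(EBIT − 56,000) = 1,030,000·(EBIT − 399,000).
Solving, EBIT = (399,000·1,030,000 − 56,000·630,000) / (1,030,000 − 630,000) = 375,690,000,000 / 400,000 = 939,225.00.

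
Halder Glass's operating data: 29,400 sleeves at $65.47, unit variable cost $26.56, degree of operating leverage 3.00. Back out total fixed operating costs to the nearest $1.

$762,636

Contribution at this volume is 29,400 × $38.91 = $1,143,954.00.
Since DOL = CM ÷ EBIT, EBIT = $1,143,954.00 ÷ 3.00 = $381,318.00.
And FC = contribution − EBIT = $1,143,954.00 − $381,318.00 = $762,636.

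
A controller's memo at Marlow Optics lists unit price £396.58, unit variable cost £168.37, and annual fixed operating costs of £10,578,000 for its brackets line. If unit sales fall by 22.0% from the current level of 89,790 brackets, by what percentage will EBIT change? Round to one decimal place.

-45.5%

Contribution at this volume is 89,790 × £228.21 = £20,490,975.90.
Operating income = contribution − fixed costs = £20,490,975.90 − £10,578,000 = £9,912,975.90.
Degree of operating leverage = £20,490,975.90 / £9,912,975.90 = 2.0671.
So EBIT moves 2.0671 × (-22.0%) = -45.5%.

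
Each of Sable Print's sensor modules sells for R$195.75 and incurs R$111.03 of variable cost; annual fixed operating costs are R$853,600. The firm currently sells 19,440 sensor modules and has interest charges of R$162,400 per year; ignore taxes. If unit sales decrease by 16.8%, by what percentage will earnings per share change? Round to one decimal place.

Contribution at this volume is 19,440 × R$84.72 = R$1,646,956.80.
EBIT = R$1,646,956.80 − R$853,600 = R$793,356.80.
After interest of R$162,400.00, pre-tax earnings = R$630,956.80.
Degree of combined leverage = contribution ÷ (EBIT − I) = R$1,646,956.80 ÷ R$630,956.80 = 2.6103.
%ΔEPS = DCL × %ΔSales = 2.6103 × -16.8% = -43.9%.

-43.9%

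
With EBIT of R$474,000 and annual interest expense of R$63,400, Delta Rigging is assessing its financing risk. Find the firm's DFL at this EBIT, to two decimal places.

1.15

Annual interest charges come to R$63,400.00.
DFL = EBIT ÷ (EBIT − I) = R$474,000 ÷ (R$474,000 − R$63,400.00) = R$474,000 ÷ R$410,600.00 = 1.1544.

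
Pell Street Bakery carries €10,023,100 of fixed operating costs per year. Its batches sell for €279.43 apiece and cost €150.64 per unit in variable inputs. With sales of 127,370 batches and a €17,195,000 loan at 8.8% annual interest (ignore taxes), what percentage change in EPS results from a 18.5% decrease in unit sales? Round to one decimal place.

Contribution at this volume is 127,370 × €128.79 = €16,403,982.30.
Subtracting fixed costs: EBIT = €16,403,982.30 − €10,023,100 = €6,380,882.30.
Interest = €1,513,160.00, so EBIT − I = €4,867,722.30.
Degree of combined leverage = contribution ÷ (EBIT − I) = €16,403,982.30 ÷ €4,867,722.30 = 3.3700.
EPS therefore changes by 3.3700 × (-18.5%) = -62.3%.

-62.3%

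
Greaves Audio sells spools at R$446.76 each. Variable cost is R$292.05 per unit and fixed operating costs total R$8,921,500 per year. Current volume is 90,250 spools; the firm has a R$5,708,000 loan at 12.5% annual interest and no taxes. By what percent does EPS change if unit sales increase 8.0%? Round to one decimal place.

Contribution at this volume is 90,250 × R$154.71 = R$13,962,577.50.
Operating income = contribution − fixed costs = R$13,962,577.50 − R$8,921,500 = R$5,041,077.50.
After interest of R$713,500.00, pre-tax earnings = R$4,327,577.50.
DCL = total CM / (EBIT − I) = R$13,962,577.50 / R$4,327,577.50 = 3.2264.
EPS therefore changes by 3.2264 × (+8.0%) = +25.8%.

+25.8%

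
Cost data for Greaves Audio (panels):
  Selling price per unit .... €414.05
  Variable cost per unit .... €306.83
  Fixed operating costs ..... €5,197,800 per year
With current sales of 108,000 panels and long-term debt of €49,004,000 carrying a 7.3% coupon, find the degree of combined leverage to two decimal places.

At 108,000 units, contribution = 108,000 × €107.22 = €11,579,760.00.
Subtracting fixed costs: EBIT = €11,579,760.00 − €5,197,800 = €6,381,960.00. Interest = €3,577,292.00, so EBIT − I = €2,804,668.00.
Degree of total leverage = total CM / (EBIT − interest) = €11,579,760.00 / €2,804,668.00 = 4.1287.

4.13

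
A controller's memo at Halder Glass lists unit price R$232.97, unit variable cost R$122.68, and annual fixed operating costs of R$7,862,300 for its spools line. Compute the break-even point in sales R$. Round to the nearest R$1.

R$16,607,852

Contribution margin per unit = R$232.97 − R$122.68 = R$110.29, a CM ratio of R$110.29 ÷ R$232.97 = 0.4734.
Break-even sales = FC ÷ CM ratio = R$7,862,300 × R$232.97 / R$110.29 = R$16,607,852.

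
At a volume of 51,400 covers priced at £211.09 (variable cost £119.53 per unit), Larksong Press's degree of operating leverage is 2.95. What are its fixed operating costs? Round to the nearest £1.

£3,110,867

Contribution at this volume is 51,400 × £91.56 = £4,706,184.00.
DOL = contribution / EBIT, so EBIT = £4,706,184.00 / 2.95 = £1,595,316.61.
Fixed costs = CM − EBIT = £4,706,184.00 − £1,595,316.61 = £3,110,867.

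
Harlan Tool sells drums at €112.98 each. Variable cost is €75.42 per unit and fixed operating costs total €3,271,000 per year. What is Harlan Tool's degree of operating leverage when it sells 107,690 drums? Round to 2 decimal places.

Total contribution margin = 107,690 × €37.56 = €4,044,836.40.
EBIT = €4,044,836.40 − €3,271,000 = €773,836.40.
So DOL = total CM / EBIT = €4,044,836.40 / €773,836.40 = 5.2270.

5.23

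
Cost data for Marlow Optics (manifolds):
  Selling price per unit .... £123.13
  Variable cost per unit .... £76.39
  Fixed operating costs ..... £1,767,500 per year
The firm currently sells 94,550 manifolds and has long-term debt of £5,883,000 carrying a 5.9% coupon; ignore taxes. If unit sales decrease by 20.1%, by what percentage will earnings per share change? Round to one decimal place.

At 94,550 units, contribution = 94,550 × £46.74 = £4,419,267.00.
EBIT = £4,419,267.00 − £1,767,500 = £2,651,767.00.
Interest = £347,097.00, so EBIT − I = £2,304,670.00.
Degree of combined leverage = contribution ÷ (EBIT − I) = £4,419,267.00 ÷ £2,304,670.00 = 1.9175.
EPS therefore changes by 1.9175 × (-20.1%) = -38.5%.

-38.5%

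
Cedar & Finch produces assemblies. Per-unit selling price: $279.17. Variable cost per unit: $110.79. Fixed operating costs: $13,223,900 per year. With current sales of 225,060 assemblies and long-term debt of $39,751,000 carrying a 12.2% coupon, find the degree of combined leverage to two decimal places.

At 225,060 units, contribution = 225,060 × $168.38 = $37,895,602.80.
Operating income = contribution − fixed costs = $37,895,602.80 − $13,223,900 = $24,671,702.80. Interest = $4,849,622.00.
DOL = $37,895,602.80 ÷ $24,671,702.80 = 1.5360; DFL = $24,671,702.80 ÷ $19,822,080.80 = 1.2447.
Combined leverage = 1.5360 × 1.2447 = 1.9119.

1.91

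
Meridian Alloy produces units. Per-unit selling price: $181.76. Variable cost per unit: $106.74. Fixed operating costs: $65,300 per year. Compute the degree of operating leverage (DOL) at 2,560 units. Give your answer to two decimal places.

1.52

At 2,560 units, contribution = 2,560 × $75.02 = $192,051.20.
EBIT = $192,051.20 − $65,300 = $126,751.20.
DOL = contribution ÷ EBIT = $192,051.20 ÷ $126,751.20 = 1.5152.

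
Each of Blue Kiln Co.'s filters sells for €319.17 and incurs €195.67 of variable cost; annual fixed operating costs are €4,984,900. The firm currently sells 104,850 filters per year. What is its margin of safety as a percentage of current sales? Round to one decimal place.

61.5%

Unit CM = price − variable cost = €319.17 − €195.67 = €123.50. Break-even units = €4,984,900 ÷ €123.50 = 40,363.56; break-even revenue = 40,363.56 × €319.17 = €12,882,838.32.
Actual sales revenue = 104,850 × €319.17 = €33,464,974.50.
Margin of safety = (€33,464,974.50 − €12,882,838.32) ÷ €33,464,974.50 = 61.5%.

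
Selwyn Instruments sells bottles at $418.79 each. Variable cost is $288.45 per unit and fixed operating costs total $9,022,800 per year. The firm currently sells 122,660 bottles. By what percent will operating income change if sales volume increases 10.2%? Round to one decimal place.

+23.4%

Contribution at this volume is 122,660 × $130.34 = $15,987,504.40.
Subtracting fixed costs: EBIT = $15,987,504.40 − $9,022,800 = $6,964,704.40.
So DOL = total CM / EBIT = $15,987,504.40 / $6,964,704.40 = 2.2955.
Operating income changes by 2.2955 × +10.2% = +23.4%.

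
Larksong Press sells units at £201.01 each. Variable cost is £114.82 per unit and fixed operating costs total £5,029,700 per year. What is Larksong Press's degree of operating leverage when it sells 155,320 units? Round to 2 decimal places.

1.60

Contribution at this volume is 155,320 × £86.19 = £13,387,030.80.
Operating income = contribution − fixed costs = £13,387,030.80 − £5,029,700 = £8,357,330.80.
Degree of operating leverage = £13,387,030.80 / £8,357,330.80 = 1.6018.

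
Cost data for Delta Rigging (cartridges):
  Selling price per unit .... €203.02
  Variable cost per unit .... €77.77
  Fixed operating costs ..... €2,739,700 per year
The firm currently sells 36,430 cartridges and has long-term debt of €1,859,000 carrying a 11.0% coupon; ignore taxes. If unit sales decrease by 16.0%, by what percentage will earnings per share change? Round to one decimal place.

-45.1%

At 36,430 units, contribution = 36,430 × €125.25 = €4,562,857.50.
Subtracting fixed costs: EBIT = €4,562,857.50 − €2,739,700 = €1,823,157.50.
After interest of €204,490.00, pre-tax earnings = €1,618,667.50.
Degree of combined leverage = contribution ÷ (EBIT − I) = €4,562,857.50 ÷ €1,618,667.50 = 2.8189.
EPS therefore changes by 2.8189 × (-16.0%) = -45.1%.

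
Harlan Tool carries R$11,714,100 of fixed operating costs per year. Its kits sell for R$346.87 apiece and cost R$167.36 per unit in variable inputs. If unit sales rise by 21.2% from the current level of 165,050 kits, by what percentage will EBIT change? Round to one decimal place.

+35.1%

Contribution at this volume is 165,050 × R$179.51 = R$29,628,125.50.
EBIT = R$29,628,125.50 − R$11,714,100 = R$17,914,025.50.
Degree of operating leverage = R$29,628,125.50 / R$17,914,025.50 = 1.6539.
Operating income changes by 1.6539 × +21.2% = +35.1%.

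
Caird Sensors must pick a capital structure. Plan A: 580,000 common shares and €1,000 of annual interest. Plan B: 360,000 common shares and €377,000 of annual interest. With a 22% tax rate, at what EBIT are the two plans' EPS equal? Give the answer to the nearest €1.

€992,273

Set EPS_A = EPS_B: (EBIT − €1,000)(1 − 0.22) ÷ 580,000 = (EBIT − €377,000)(1 − 0.22) ÷ 360,000.
Cancelling (1 − t) and cross-multiplying: 360,000·(EBIT − 1,000) = 580,000·(EBIT − 377,000).
EBIT × (580,000 − 360,000) = 377,000 × 580,000 − 1,000 × 360,000 = 218,300,000,000, so EBIT = 218,300,000,000 ÷ 220,000 = 992,272.73.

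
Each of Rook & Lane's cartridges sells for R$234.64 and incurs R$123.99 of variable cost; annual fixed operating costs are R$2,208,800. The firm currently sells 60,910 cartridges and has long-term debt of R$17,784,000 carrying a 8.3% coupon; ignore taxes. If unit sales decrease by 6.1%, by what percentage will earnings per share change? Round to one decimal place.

-13.5%

Contribution at this volume is 60,910 × R$110.65 = R$6,739,691.50.
Subtracting fixed costs: EBIT = R$6,739,691.50 − R$2,208,800 = R$4,530,891.50.
After interest of R$1,476,072.00, pre-tax earnings = R$3,054,819.50.
Degree of combined leverage = contribution ÷ (EBIT − I) = R$6,739,691.50 ÷ R$3,054,819.50 = 2.2062.
%ΔEPS = DCL × %ΔSales = 2.2062 × -6.1% = -13.5%.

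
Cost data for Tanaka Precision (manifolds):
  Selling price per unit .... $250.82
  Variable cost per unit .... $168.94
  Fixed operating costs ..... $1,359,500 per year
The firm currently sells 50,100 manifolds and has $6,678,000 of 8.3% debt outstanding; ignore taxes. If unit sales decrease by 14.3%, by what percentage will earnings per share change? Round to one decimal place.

Total contribution margin = 50,100 × $81.88 = $4,102,188.00.
Subtracting fixed costs: EBIT = $4,102,188.00 − $1,359,500 = $2,742,688.00.
After interest of $554,274.00, pre-tax earnings = $2,188,414.00.
Degree of combined leverage = contribution ÷ (EBIT − I) = $4,102,188.00 ÷ $2,188,414.00 = 1.8745.
EPS therefore changes by 1.8745 × (-14.3%) = -26.8%.

-26.8%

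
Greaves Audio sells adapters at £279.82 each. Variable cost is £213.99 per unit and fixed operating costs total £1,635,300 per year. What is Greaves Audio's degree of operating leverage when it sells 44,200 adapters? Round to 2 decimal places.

At 44,200 units, contribution = 44,200 × £65.83 = £2,909,686.00.
Operating income = contribution − fixed costs = £2,909,686.00 − £1,635,300 = £1,274,386.00.
Degree of operating leverage = £2,909,686.00 / £1,274,386.00 = 2.2832.

2.28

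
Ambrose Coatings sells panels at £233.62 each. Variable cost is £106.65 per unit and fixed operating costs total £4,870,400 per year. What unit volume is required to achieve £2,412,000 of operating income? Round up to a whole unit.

57,356 panels

Contribution margin per unit = £233.62 − £106.65 = £126.97.
Units = (FC + target) / CM = (£4,870,400 + £2,412,000) / £126.97 = 57,355.28, so 57,356 panels.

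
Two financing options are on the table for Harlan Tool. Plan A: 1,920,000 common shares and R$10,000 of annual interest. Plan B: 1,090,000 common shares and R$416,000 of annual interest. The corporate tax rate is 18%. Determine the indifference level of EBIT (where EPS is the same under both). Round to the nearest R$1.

R$949,181

At indifference, (EBIT − 10,000)(1 − t)/1,920,000 = (EBIT − 416,000)(1 − t)/1,090,000.
Cancelling (1 − t) and cross-multiplying: 1,090,000·(EBIT − 10,000) = 1,920,000·(EBIT − 416,000).
EBIT × (1,920,000 − 1,090,000) = 416,000 × 1,920,000 − 10,000 × 1,090,000 = 787,820,000,000, so EBIT = 787,820,000,000 ÷ 830,000 = 949,180.72.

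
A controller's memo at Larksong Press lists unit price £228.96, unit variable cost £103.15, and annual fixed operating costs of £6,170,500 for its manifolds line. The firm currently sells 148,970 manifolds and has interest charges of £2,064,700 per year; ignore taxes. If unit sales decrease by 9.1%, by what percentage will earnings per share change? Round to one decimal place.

At 148,970 units, contribution = 148,970 × £125.81 = £18,741,915.70.
EBIT = £18,741,915.70 − £6,170,500 = £12,571,415.70.
After interest of £2,064,700.00, pre-tax earnings = £10,506,715.70.
Degree of combined leverage = contribution ÷ (EBIT − I) = £18,741,915.70 ÷ £10,506,715.70 = 1.7838.
%ΔEPS = DCL × %ΔSales = 1.7838 × -9.1% = -16.2%.

-16.2%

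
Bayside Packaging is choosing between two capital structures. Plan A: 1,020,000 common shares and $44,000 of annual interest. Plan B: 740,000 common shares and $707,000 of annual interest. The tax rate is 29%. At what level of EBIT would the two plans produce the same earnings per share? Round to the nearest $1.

Set EPS_A = EPS_B: (EBIT − $44,000)(1 − 0.29) ÷ 1,020,000 = (EBIT − $707,000)(1 − 0.29) ÷ 740,000.
Cancelling (1 − t) and cross-multiplying: 740,000·(EBIT − 44,000) = 1,020,000·(EBIT − 707,000).
EBIT × (1,020,000 − 740,000) = 707,000 × 1,020,000 − 44,000 × 740,000 = 688,580,000,000, so EBIT = 688,580,000,000 ÷ 280,000 = 2,459,214.29.

$2,459,214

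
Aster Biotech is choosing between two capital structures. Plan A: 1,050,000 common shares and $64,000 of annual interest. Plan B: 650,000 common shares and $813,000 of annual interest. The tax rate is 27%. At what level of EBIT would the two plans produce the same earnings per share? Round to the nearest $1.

$2,030,125

At indifference, (EBIT − 64,000)(1 − t)/1,050,000 = (EBIT − 813,000)(1 − t)/650,000.
Cancelling (1 − t) and cross-multiplying: 650,000·(EBIT − 64,000) = 1,050,000·(EBIT − 813,000).
EBIT × (1,050,000 − 650,000) = 813,000 × 1,050,000 − 64,000 × 650,000 = 812,050,000,000, so EBIT = 812,050,000,000 ÷ 400,000 = 2,030,125.00.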